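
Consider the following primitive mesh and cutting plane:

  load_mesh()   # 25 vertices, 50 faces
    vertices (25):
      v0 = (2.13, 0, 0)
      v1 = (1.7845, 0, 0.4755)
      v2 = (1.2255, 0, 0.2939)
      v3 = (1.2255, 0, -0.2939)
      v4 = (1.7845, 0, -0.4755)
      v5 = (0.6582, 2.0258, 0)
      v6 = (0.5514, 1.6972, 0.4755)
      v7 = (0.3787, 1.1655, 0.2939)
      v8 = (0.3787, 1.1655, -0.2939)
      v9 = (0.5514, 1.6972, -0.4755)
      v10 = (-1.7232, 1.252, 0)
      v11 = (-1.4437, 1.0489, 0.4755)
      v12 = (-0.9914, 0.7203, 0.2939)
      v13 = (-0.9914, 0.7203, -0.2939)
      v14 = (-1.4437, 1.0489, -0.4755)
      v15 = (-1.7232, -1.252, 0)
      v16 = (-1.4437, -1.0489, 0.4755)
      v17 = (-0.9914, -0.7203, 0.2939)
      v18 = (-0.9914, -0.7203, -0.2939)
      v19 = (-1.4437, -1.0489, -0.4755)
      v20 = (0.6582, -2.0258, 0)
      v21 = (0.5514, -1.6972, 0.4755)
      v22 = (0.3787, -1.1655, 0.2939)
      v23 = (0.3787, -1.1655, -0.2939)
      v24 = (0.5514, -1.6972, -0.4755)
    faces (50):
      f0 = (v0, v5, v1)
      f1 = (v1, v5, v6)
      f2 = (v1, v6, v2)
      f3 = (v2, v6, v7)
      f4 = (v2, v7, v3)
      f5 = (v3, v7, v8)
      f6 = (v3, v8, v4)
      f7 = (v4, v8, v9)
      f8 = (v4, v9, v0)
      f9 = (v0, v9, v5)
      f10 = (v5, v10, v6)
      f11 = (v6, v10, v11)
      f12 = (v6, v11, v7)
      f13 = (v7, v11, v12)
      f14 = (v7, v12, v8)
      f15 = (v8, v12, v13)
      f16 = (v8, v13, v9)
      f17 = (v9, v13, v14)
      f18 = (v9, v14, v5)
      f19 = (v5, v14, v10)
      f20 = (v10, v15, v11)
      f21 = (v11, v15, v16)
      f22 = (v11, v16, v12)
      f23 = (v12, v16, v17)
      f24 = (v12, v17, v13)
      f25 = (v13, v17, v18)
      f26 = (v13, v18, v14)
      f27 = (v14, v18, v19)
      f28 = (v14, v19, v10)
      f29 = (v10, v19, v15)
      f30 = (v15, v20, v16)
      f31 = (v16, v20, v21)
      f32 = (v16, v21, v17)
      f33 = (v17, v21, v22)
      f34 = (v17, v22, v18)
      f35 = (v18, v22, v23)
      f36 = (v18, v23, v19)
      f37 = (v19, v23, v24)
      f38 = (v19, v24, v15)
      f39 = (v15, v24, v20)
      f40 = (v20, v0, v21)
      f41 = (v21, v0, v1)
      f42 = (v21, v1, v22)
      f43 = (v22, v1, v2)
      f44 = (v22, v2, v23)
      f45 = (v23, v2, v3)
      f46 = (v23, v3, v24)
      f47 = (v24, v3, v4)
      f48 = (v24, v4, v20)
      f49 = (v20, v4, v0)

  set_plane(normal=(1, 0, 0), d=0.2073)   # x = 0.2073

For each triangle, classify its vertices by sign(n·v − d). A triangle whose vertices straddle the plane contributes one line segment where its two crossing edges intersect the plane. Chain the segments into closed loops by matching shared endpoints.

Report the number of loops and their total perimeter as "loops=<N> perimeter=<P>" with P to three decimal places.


Straddling triangles (20 of 50):
  (v5,v10,v6) [+-+] → (0.2073, 1.87929, 0)–(0.2073, 1.62985, 0.403567)  len=0.4744
  (v6,v10,v11) [+--] → (0.2073, 1.62985, 0.403567)–(0.2073, 1.58539, 0.4755)  len=0.0846
  (v6,v11,v7) [+-+] → (0.2073, 1.58539, 0.4755)–(0.2073, 1.15453, 0.31098)  len=0.4612
  (v7,v11,v12) [+--] → (0.2073, 1.15453, 0.31098)–(0.2073, 1.10981, 0.2939)  len=0.0479
  (v7,v12,v8) [+-+] → (0.2073, 1.10981, 0.2939)–(0.2073, 1.10981, -0.220366)  len=0.5143
  (v8,v12,v13) [+--] → (0.2073, 1.10981, -0.220366)–(0.2073, 1.10981, -0.2939)  len=0.0735
  (v8,v13,v9) [+-+] → (0.2073, 1.10981, -0.2939)–(0.2073, 1.47932, -0.434997)  len=0.3955
  (v9,v13,v14) [+--] → (0.2073, 1.47932, -0.434997)–(0.2073, 1.58539, -0.4755)  len=0.1135
  (v9,v14,v5) [+-+] → (0.2073, 1.58539, -0.4755)–(0.2073, 1.81624, -0.102004)  len=0.4391
  (v5,v14,v10) [+--] → (0.2073, 1.81624, -0.102004)–(0.2073, 1.87929, 0)  len=0.1199
  (v15,v20,v16) [-+-] → (0.2073, -1.87929, 0)–(0.2073, -1.81624, 0.102004)  len=0.1199
  (v16,v20,v21) [-++] → (0.2073, -1.81624, 0.102004)–(0.2073, -1.58539, 0.4755)  len=0.4391
  (v16,v21,v17) [-+-] → (0.2073, -1.58539, 0.4755)–(0.2073, -1.47932, 0.434997)  len=0.1135
  (v17,v21,v22) [-++] → (0.2073, -1.47932, 0.434997)–(0.2073, -1.10981, 0.2939)  len=0.3955
  (v17,v22,v18) [-+-] → (0.2073, -1.10981, 0.2939)–(0.2073, -1.10981, 0.220366)  len=0.0735
  (v18,v22,v23) [-++] → (0.2073, -1.10981, 0.220366)–(0.2073, -1.10981, -0.2939)  len=0.5143
  (v18,v23,v19) [-+-] → (0.2073, -1.10981, -0.2939)–(0.2073, -1.15453, -0.31098)  len=0.0479
  (v19,v23,v24) [-++] → (0.2073, -1.15453, -0.31098)–(0.2073, -1.58539, -0.4755)  len=0.4612
  (v19,v24,v15) [-+-] → (0.2073, -1.58539, -0.4755)–(0.2073, -1.62985, -0.403567)  len=0.0846
  (v15,v24,v20) [-++] → (0.2073, -1.62985, -0.403567)–(0.2073, -1.87929, 0)  len=0.4744

Chained into 2 loop(s):
  loop 1: 10 segments, perimeter = 2.7239
  loop 2: 10 segments, perimeter = 2.7239
Total perimeter = 5.448

loops=2 perimeter=5.448


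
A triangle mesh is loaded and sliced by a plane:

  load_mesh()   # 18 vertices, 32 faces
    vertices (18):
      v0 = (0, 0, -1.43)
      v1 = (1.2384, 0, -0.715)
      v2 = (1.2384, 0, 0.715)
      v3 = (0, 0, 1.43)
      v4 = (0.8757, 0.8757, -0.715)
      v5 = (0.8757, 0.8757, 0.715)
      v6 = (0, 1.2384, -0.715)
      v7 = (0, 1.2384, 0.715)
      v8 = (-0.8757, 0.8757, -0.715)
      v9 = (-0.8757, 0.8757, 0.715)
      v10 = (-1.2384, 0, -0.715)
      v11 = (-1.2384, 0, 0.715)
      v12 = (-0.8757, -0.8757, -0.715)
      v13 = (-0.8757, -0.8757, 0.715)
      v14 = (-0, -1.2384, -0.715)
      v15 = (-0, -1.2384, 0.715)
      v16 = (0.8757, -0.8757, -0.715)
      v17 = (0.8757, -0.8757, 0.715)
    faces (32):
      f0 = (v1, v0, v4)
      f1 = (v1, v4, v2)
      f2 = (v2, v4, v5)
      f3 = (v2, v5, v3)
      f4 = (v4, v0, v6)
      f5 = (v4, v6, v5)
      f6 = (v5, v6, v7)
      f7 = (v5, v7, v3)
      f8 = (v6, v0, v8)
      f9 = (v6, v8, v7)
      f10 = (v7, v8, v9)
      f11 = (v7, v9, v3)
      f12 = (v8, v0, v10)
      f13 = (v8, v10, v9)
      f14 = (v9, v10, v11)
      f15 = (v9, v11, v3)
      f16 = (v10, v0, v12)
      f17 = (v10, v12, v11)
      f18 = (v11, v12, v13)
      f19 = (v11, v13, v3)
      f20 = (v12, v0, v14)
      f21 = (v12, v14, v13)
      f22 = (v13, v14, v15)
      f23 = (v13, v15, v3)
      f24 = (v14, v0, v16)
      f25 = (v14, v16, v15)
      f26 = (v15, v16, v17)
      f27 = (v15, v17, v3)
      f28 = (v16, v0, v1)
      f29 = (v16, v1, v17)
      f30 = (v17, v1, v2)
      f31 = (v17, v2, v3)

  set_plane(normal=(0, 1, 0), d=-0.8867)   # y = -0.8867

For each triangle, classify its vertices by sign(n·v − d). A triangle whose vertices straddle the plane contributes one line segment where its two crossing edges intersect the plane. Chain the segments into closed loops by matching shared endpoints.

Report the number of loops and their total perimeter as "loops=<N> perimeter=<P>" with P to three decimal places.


loops=1 perimeter=6.352

Straddling triangles (8 of 32):
  (v12,v0,v14) [++-] → (0, -0.8867, -0.918057)–(-0.849142, -0.8867, -0.715)  len=0.8731
  (v12,v14,v13) [+-+] → (-0.849142, -0.8867, -0.715)–(-0.849142, -0.8867, 0.671631)  len=1.3866
  (v13,v14,v15) [+--] → (-0.849142, -0.8867, 0.671631)–(-0.849142, -0.8867, 0.715)  len=0.0434
  (v13,v15,v3) [+-+] → (-0.849142, -0.8867, 0.715)–(0, -0.8867, 0.918057)  len=0.8731
  (v14,v0,v16) [-++] → (0, -0.8867, -0.918057)–(0.849142, -0.8867, -0.715)  len=0.8731
  (v14,v16,v15) [-+-] → (0.849142, -0.8867, -0.715)–(0.849142, -0.8867, -0.671631)  len=0.0434
  (v15,v16,v17) [-++] → (0.849142, -0.8867, -0.671631)–(0.849142, -0.8867, 0.715)  len=1.3866
  (v15,v17,v3) [-++] → (0.849142, -0.8867, 0.715)–(0, -0.8867, 0.918057)  len=0.8731

Chained into 1 loop(s):
  loop 1: 8 segments, perimeter = 6.3523
Total perimeter = 6.352


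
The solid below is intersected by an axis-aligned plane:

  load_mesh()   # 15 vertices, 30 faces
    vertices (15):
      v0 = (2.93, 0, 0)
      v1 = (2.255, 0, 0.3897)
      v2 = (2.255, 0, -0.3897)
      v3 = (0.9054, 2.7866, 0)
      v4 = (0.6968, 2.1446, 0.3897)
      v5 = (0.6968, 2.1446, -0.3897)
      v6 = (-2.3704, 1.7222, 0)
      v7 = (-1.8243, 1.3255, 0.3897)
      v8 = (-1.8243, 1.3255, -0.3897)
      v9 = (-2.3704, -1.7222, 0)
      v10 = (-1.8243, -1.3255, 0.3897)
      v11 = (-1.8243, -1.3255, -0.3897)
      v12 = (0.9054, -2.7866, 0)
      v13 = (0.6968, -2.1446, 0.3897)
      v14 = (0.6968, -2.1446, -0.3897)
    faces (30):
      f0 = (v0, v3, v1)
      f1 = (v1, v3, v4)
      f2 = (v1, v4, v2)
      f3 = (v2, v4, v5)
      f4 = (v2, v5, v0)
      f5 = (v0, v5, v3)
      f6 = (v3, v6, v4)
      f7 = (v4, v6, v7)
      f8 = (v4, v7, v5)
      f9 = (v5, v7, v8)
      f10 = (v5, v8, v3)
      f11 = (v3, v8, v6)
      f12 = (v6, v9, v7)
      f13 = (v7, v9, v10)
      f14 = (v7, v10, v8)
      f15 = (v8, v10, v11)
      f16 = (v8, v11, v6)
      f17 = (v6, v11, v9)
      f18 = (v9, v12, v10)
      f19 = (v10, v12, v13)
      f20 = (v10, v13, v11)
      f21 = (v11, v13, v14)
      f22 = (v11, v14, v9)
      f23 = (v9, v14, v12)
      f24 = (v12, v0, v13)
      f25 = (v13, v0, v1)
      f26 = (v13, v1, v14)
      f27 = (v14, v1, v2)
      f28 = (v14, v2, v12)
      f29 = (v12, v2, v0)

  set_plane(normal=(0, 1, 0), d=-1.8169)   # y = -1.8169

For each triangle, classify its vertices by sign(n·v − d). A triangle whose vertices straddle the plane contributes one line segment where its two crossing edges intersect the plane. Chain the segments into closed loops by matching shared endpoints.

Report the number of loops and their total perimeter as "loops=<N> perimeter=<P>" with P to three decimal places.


loops=2 perimeter=6.737

Straddling triangles (12 of 30):
  (v9,v12,v10) [+-+] → (-2.07895, -1.8169, 0)–(-0.906242, -1.8169, 0.258635)  len=1.2009
  (v10,v12,v13) [+--] → (-0.906242, -1.8169, 0.258635)–(-0.311825, -1.8169, 0.3897)  len=0.6087
  (v10,v13,v11) [+-+] → (-0.311825, -1.8169, 0.3897)–(-0.311825, -1.8169, 0.0778829)  len=0.3118
  (v11,v13,v14) [+--] → (-0.311825, -1.8169, 0.0778829)–(-0.311825, -1.8169, -0.3897)  len=0.4676
  (v11,v14,v9) [+-+] → (-0.311825, -1.8169, -0.3897)–(-1.68275, -1.8169, -0.0873688)  len=1.4039
  (v9,v14,v12) [+--] → (-1.68275, -1.8169, -0.0873688)–(-2.07895, -1.8169, 0)  len=0.4057
  (v12,v0,v13) [-+-] → (1.60993, -1.8169, 0)–(1.03804, -1.8169, 0.330153)  len=0.6604
  (v13,v0,v1) [-++] → (1.03804, -1.8169, 0.330153)–(0.934897, -1.8169, 0.3897)  len=0.1191
  (v13,v1,v14) [-+-] → (0.934897, -1.8169, 0.3897)–(0.934897, -1.8169, -0.270606)  len=0.6603
  (v14,v1,v2) [-++] → (0.934897, -1.8169, -0.270606)–(0.934897, -1.8169, -0.3897)  len=0.1191
  (v14,v2,v12) [-+-] → (0.934897, -1.8169, -0.3897)–(1.37504, -1.8169, -0.13561)  len=0.5082
  (v12,v2,v0) [-++] → (1.37504, -1.8169, -0.13561)–(1.60993, -1.8169, 0)  len=0.2712

Chained into 2 loop(s):
  loop 1: 6 segments, perimeter = 4.3986
  loop 2: 6 segments, perimeter = 2.3383
Total perimeter = 6.737


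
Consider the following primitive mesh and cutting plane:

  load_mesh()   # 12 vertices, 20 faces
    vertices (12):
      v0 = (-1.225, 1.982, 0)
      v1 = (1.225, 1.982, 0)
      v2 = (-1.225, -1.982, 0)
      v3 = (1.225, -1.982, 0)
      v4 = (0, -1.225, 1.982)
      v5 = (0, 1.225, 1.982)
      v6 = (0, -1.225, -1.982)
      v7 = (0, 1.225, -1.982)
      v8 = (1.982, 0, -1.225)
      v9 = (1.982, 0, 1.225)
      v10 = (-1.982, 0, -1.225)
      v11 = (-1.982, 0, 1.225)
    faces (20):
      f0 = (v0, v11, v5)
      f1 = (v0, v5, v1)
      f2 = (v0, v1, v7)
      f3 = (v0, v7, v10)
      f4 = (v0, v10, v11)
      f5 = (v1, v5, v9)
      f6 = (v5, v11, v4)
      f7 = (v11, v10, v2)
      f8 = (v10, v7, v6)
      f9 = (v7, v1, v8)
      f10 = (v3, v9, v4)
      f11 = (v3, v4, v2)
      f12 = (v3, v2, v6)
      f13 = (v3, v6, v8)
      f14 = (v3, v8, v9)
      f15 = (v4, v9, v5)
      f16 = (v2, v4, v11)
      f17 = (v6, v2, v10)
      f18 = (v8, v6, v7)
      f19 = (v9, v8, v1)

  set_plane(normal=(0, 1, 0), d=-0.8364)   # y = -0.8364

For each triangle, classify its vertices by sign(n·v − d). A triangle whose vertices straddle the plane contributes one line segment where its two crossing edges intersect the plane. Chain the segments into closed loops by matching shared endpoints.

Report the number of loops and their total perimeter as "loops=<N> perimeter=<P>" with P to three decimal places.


Straddling triangles (10 of 20):
  (v5,v11,v4) [++-] → (-0.628739, -0.8364, 1.74186)–(0, -0.8364, 1.982)  len=0.6730
  (v11,v10,v2) [++-] → (-1.66255, -0.8364, -0.708052)–(-1.66255, -0.8364, 0.708052)  len=1.4161
  (v10,v7,v6) [++-] → (0, -0.8364, -1.982)–(-0.628739, -0.8364, -1.74186)  len=0.6730
  (v3,v9,v4) [-+-] → (1.66255, -0.8364, 0.708052)–(0.628739, -0.8364, 1.74186)  len=1.4620
  (v3,v6,v8) [--+] → (0.628739, -0.8364, -1.74186)–(1.66255, -0.8364, -0.708052)  len=1.4620
  (v3,v8,v9) [-++] → (1.66255, -0.8364, -0.708052)–(1.66255, -0.8364, 0.708052)  len=1.4161
  (v4,v9,v5) [-++] → (0.628739, -0.8364, 1.74186)–(0, -0.8364, 1.982)  len=0.6730
  (v2,v4,v11) [--+] → (-0.628739, -0.8364, 1.74186)–(-1.66255, -0.8364, 0.708052)  len=1.4620
  (v6,v2,v10) [--+] → (-1.66255, -0.8364, -0.708052)–(-0.628739, -0.8364, -1.74186)  len=1.4620
  (v8,v6,v7) [+-+] → (0.628739, -0.8364, -1.74186)–(0, -0.8364, -1.982)  len=0.6730

Chained into 1 loop(s):
  loop 1: 10 segments, perimeter = 11.3725
Total perimeter = 11.372

loops=1 perimeter=11.372


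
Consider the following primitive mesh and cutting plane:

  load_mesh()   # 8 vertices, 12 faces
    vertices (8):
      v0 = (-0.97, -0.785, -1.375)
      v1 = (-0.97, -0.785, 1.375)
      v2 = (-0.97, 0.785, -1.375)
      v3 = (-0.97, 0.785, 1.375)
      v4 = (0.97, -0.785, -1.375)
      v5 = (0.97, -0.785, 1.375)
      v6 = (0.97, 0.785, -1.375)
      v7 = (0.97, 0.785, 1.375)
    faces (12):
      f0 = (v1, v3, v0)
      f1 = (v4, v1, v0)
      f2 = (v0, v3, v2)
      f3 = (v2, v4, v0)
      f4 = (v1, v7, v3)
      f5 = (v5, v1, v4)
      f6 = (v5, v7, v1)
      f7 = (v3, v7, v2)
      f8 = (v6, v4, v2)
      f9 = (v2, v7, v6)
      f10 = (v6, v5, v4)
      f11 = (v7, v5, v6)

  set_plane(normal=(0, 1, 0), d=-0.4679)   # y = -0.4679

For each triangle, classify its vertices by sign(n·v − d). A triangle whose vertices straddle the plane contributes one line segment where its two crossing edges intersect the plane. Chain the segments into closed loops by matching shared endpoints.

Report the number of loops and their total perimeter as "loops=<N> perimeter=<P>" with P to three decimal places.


Straddling triangles (8 of 12):
  (v1,v3,v0) [-+-] → (-0.97, -0.4679, 1.375)–(-0.97, -0.4679, -0.81957)  len=2.1946
  (v0,v3,v2) [-++] → (-0.97, -0.4679, -0.81957)–(-0.97, -0.4679, -1.375)  len=0.5554
  (v2,v4,v0) [+--] → (0.578169, -0.4679, -1.375)–(-0.97, -0.4679, -1.375)  len=1.5482
  (v1,v7,v3) [-++] → (-0.578169, -0.4679, 1.375)–(-0.97, -0.4679, 1.375)  len=0.3918
  (v5,v7,v1) [-+-] → (0.97, -0.4679, 1.375)–(-0.578169, -0.4679, 1.375)  len=1.5482
  (v6,v4,v2) [+-+] → (0.97, -0.4679, -1.375)–(0.578169, -0.4679, -1.375)  len=0.3918
  (v6,v5,v4) [+--] → (0.97, -0.4679, 0.81957)–(0.97, -0.4679, -1.375)  len=2.1946
  (v7,v5,v6) [+-+] → (0.97, -0.4679, 1.375)–(0.97, -0.4679, 0.81957)  len=0.5554

Chained into 1 loop(s):
  loop 1: 8 segments, perimeter = 9.3800
Total perimeter = 9.380

loops=1 perimeter=9.380


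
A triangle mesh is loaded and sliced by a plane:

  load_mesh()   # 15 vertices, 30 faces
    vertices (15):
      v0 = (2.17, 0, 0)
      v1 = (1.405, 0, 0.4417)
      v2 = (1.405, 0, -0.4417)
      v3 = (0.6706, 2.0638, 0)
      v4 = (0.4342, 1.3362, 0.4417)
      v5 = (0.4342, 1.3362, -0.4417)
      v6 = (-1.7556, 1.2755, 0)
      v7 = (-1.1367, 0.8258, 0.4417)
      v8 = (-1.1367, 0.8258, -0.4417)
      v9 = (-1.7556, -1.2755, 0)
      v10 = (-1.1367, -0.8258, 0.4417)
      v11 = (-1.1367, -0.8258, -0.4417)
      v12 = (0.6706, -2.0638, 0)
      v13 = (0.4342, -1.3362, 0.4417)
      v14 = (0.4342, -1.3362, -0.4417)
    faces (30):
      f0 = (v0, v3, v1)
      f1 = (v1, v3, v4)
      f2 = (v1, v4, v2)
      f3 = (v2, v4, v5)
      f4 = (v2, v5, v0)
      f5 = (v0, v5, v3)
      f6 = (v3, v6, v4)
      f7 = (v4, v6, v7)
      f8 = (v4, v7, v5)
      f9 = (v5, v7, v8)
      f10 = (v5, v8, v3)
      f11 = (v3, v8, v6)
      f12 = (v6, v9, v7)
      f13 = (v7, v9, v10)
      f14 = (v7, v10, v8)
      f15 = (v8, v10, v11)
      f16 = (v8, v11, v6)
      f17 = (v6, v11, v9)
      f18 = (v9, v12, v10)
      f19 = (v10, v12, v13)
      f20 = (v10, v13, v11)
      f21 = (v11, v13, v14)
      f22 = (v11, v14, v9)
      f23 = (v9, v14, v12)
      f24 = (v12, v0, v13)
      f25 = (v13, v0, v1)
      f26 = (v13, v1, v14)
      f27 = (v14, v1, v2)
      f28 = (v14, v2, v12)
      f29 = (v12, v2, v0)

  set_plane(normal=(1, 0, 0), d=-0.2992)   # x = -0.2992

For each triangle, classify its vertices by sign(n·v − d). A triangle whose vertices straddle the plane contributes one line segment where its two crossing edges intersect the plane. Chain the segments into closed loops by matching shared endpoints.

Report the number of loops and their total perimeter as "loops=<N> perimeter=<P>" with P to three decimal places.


loops=2 perimeter=4.913

Straddling triangles (12 of 30):
  (v3,v6,v4) [+-+] → (-0.2992, 1.7487, 0)–(-0.2992, 1.31587, 0.293767)  len=0.5231
  (v4,v6,v7) [+--] → (-0.2992, 1.31587, 0.293767)–(-0.2992, 1.09791, 0.4417)  len=0.2634
  (v4,v7,v5) [+-+] → (-0.2992, 1.09791, 0.4417)–(-0.2992, 1.09791, -0.0292705)  len=0.4710
  (v5,v7,v8) [+--] → (-0.2992, 1.09791, -0.0292705)–(-0.2992, 1.09791, -0.4417)  len=0.4124
  (v5,v8,v3) [+-+] → (-0.2992, 1.09791, -0.4417)–(-0.2992, 1.39949, -0.237017)  len=0.3645
  (v3,v8,v6) [+--] → (-0.2992, 1.39949, -0.237017)–(-0.2992, 1.7487, 0)  len=0.4221
  (v9,v12,v10) [-+-] → (-0.2992, -1.7487, 0)–(-0.2992, -1.39949, 0.237017)  len=0.4221
  (v10,v12,v13) [-++] → (-0.2992, -1.39949, 0.237017)–(-0.2992, -1.09791, 0.4417)  len=0.3645
  (v10,v13,v11) [-+-] → (-0.2992, -1.09791, 0.4417)–(-0.2992, -1.09791, 0.0292705)  len=0.4124
  (v11,v13,v14) [-++] → (-0.2992, -1.09791, 0.0292705)–(-0.2992, -1.09791, -0.4417)  len=0.4710
  (v11,v14,v9) [-+-] → (-0.2992, -1.09791, -0.4417)–(-0.2992, -1.31587, -0.293767)  len=0.2634
  (v9,v14,v12) [-++] → (-0.2992, -1.31587, -0.293767)–(-0.2992, -1.7487, 0)  len=0.5231

Chained into 2 loop(s):
  loop 1: 6 segments, perimeter = 2.4565
  loop 2: 6 segments, perimeter = 2.4565
Total perimeter = 4.913


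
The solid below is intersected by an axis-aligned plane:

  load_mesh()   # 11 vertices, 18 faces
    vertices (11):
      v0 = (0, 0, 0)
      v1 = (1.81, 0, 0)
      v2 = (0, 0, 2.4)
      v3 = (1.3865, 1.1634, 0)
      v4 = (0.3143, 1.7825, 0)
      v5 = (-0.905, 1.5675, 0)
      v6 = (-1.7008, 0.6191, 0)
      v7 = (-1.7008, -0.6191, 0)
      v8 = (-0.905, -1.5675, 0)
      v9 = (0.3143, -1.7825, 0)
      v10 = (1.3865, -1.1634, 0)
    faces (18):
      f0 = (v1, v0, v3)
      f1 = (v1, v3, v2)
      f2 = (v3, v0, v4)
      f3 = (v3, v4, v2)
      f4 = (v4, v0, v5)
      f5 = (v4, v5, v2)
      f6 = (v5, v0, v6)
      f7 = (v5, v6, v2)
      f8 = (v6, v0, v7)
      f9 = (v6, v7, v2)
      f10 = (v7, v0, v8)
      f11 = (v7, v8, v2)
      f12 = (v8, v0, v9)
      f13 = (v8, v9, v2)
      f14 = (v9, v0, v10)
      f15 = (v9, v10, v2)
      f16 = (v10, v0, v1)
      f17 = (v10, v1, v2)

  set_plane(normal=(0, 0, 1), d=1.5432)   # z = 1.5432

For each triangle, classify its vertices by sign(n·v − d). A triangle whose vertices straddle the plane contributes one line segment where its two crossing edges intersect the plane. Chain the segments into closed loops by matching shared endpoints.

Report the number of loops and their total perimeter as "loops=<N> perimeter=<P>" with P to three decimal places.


loops=1 perimeter=3.978

Straddling triangles (9 of 18):
  (v1,v3,v2) [--+] → (0.494981, 0.415334, 1.5432)–(0.64617, 0, 1.5432)  len=0.4420
  (v3,v4,v2) [--+] → (0.112205, 0.636352, 1.5432)–(0.494981, 0.415334, 1.5432)  len=0.4420
  (v4,v5,v2) [--+] → (-0.323085, 0.559597, 1.5432)–(0.112205, 0.636353, 1.5432)  len=0.4420
  (v5,v6,v2) [--+] → (-0.607186, 0.221019, 1.5432)–(-0.323085, 0.559597, 1.5432)  len=0.4420
  (v6,v7,v2) [--+] → (-0.607186, -0.221019, 1.5432)–(-0.607186, 0.221019, 1.5432)  len=0.4420
  (v7,v8,v2) [--+] → (-0.323085, -0.559597, 1.5432)–(-0.607186, -0.221019, 1.5432)  len=0.4420
  (v8,v9,v2) [--+] → (0.112205, -0.636352, 1.5432)–(-0.323085, -0.559597, 1.5432)  len=0.4420
  (v9,v10,v2) [--+] → (0.494981, -0.415334, 1.5432)–(0.112205, -0.636353, 1.5432)  len=0.4420
  (v10,v1,v2) [--+] → (0.64617, 0, 1.5432)–(0.494981, -0.415334, 1.5432)  len=0.4420

Chained into 1 loop(s):
  loop 1: 9 segments, perimeter = 3.9780
Total perimeter = 3.978


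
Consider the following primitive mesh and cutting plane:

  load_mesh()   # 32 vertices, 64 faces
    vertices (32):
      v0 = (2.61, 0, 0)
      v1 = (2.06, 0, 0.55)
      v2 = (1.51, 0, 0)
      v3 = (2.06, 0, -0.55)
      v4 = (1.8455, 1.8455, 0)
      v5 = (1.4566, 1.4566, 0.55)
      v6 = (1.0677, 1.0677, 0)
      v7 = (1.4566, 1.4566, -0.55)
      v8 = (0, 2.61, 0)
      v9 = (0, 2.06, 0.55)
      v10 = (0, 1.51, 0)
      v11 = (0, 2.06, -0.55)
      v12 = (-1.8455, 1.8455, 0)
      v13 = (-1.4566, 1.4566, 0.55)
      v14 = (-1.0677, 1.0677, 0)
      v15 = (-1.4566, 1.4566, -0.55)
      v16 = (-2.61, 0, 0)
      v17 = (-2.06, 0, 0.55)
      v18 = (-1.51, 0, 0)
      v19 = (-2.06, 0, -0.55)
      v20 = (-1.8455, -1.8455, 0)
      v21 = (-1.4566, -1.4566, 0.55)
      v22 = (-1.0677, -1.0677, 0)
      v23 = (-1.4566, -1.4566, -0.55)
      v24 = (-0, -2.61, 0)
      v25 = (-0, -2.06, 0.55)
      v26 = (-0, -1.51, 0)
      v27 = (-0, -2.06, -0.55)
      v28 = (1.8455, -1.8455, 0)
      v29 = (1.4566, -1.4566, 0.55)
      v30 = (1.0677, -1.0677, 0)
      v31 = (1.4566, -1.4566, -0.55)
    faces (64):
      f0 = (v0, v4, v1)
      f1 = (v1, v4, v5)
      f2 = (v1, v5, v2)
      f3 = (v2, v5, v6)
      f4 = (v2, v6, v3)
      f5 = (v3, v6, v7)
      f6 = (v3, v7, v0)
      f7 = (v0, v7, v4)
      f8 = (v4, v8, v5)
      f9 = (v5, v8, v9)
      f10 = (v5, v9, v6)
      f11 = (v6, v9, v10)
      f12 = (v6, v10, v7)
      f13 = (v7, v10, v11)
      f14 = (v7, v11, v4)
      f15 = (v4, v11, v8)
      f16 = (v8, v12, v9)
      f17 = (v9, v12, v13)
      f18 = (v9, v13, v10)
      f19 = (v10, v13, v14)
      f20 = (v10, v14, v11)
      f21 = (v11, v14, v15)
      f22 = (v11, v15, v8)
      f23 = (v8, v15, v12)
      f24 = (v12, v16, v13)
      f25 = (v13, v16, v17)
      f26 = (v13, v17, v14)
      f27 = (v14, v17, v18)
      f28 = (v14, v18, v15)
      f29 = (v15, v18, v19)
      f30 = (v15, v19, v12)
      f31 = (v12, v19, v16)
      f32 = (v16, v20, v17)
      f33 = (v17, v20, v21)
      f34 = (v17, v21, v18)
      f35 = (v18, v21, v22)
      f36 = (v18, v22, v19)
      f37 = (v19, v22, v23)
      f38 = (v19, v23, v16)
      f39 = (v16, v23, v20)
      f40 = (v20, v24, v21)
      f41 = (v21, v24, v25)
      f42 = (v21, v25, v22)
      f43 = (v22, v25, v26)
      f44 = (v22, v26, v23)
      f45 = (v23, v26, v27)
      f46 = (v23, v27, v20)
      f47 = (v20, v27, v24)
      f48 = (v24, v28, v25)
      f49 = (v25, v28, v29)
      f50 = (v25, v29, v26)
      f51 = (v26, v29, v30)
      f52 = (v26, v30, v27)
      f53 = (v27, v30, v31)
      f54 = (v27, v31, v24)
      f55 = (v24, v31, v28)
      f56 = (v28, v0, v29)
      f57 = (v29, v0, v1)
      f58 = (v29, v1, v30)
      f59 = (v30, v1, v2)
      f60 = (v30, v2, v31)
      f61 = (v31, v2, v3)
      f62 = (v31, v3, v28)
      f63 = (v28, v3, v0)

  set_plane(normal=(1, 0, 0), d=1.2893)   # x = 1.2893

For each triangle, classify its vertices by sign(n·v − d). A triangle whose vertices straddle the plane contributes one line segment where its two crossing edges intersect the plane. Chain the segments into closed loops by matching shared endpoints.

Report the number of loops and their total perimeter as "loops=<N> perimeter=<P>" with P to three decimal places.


loops=2 perimeter=7.725

Straddling triangles (20 of 64):
  (v2,v5,v6) [++-] → (1.2893, 1.2893, 0.313397)–(1.2893, 0.532764, 0)  len=0.8189
  (v2,v6,v3) [+-+] → (1.2893, 0.532764, 0)–(1.2893, 0.829262, -0.122826)  len=0.3209
  (v3,v6,v7) [+-+] → (1.2893, 0.829262, -0.122826)–(1.2893, 1.2893, -0.313397)  len=0.4979
  (v4,v8,v5) [+-+] → (1.2893, 2.07591, 0)–(1.2893, 1.58908, 0.486829)  len=0.6885
  (v5,v8,v9) [+--] → (1.2893, 1.58908, 0.486829)–(1.2893, 1.5259, 0.55)  len=0.0893
  (v5,v9,v6) [+--] → (1.2893, 1.5259, 0.55)–(1.2893, 1.2893, 0.313397)  len=0.3346
  (v6,v10,v7) [--+] → (1.2893, 1.46273, -0.486829)–(1.2893, 1.2893, -0.313397)  len=0.2453
  (v7,v10,v11) [+--] → (1.2893, 1.46273, -0.486829)–(1.2893, 1.5259, -0.55)  len=0.0893
  (v7,v11,v4) [+-+] → (1.2893, 1.5259, -0.55)–(1.2893, 1.91015, -0.16576)  len=0.5434
  (v4,v11,v8) [+--] → (1.2893, 1.91015, -0.16576)–(1.2893, 2.07591, 0)  len=0.2344
  (v24,v28,v25) [-+-] → (1.2893, -2.07591, 0)–(1.2893, -1.91015, 0.16576)  len=0.2344
  (v25,v28,v29) [-++] → (1.2893, -1.91015, 0.16576)–(1.2893, -1.5259, 0.55)  len=0.5434
  (v25,v29,v26) [-+-] → (1.2893, -1.5259, 0.55)–(1.2893, -1.46273, 0.486829)  len=0.0893
  (v26,v29,v30) [-+-] → (1.2893, -1.46273, 0.486829)–(1.2893, -1.2893, 0.313397)  len=0.2453
  (v27,v30,v31) [--+] → (1.2893, -1.2893, -0.313397)–(1.2893, -1.5259, -0.55)  len=0.3346
  (v27,v31,v24) [-+-] → (1.2893, -1.5259, -0.55)–(1.2893, -1.58908, -0.486829)  len=0.0893
  (v24,v31,v28) [-++] → (1.2893, -1.58908, -0.486829)–(1.2893, -2.07591, 0)  len=0.6885
  (v29,v1,v30) [++-] → (1.2893, -0.829262, 0.122826)–(1.2893, -1.2893, 0.313397)  len=0.4979
  (v30,v1,v2) [-++] → (1.2893, -0.829262, 0.122826)–(1.2893, -0.532764, 0)  len=0.3209
  (v30,v2,v31) [-++] → (1.2893, -0.532764, 0)–(1.2893, -1.2893, -0.313397)  len=0.8189

Chained into 2 loop(s):
  loop 1: 10 segments, perimeter = 3.8626
  loop 2: 10 segments, perimeter = 3.8626
Total perimeter = 7.725


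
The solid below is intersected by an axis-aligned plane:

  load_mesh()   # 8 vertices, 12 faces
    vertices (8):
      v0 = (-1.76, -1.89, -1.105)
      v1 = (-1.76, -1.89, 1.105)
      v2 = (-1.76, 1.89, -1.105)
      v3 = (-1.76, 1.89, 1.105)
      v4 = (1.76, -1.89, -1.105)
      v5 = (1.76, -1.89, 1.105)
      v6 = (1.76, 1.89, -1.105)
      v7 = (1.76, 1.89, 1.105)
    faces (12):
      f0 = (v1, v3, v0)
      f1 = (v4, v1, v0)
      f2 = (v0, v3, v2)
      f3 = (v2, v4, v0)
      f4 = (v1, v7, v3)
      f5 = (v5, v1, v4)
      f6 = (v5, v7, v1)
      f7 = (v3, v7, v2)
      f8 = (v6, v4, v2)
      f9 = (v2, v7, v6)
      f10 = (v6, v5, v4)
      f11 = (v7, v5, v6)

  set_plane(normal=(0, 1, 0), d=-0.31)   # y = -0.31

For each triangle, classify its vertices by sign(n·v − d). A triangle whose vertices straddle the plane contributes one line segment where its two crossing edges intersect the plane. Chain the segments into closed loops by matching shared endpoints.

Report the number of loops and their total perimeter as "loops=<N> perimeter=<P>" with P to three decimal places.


Straddling triangles (8 of 12):
  (v1,v3,v0) [-+-] → (-1.76, -0.31, 1.105)–(-1.76, -0.31, -0.181243)  len=1.2862
  (v0,v3,v2) [-++] → (-1.76, -0.31, -0.181243)–(-1.76, -0.31, -1.105)  len=0.9238
  (v2,v4,v0) [+--] → (0.288677, -0.31, -1.105)–(-1.76, -0.31, -1.105)  len=2.0487
  (v1,v7,v3) [-++] → (-0.288677, -0.31, 1.105)–(-1.76, -0.31, 1.105)  len=1.4713
  (v5,v7,v1) [-+-] → (1.76, -0.31, 1.105)–(-0.288677, -0.31, 1.105)  len=2.0487
  (v6,v4,v2) [+-+] → (1.76, -0.31, -1.105)–(0.288677, -0.31, -1.105)  len=1.4713
  (v6,v5,v4) [+--] → (1.76, -0.31, 0.181243)–(1.76, -0.31, -1.105)  len=1.2862
  (v7,v5,v6) [+-+] → (1.76, -0.31, 1.105)–(1.76, -0.31, 0.181243)  len=0.9238

Chained into 1 loop(s):
  loop 1: 8 segments, perimeter = 11.4600
Total perimeter = 11.460

loops=1 perimeter=11.460


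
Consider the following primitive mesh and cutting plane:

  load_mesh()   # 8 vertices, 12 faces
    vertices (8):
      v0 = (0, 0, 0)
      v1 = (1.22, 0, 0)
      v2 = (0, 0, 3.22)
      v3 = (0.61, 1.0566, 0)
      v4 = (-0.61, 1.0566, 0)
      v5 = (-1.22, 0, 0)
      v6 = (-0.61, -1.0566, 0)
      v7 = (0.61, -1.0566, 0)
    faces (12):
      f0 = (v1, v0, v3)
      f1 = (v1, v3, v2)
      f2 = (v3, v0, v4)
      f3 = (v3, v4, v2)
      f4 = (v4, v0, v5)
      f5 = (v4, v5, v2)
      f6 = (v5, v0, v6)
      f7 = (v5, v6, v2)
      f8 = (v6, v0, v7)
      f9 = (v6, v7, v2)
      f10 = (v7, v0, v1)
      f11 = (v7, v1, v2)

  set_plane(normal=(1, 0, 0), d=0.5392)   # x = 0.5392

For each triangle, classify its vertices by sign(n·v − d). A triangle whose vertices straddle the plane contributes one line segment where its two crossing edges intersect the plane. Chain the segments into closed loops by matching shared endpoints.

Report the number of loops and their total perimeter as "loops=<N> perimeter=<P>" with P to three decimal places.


loops=1 perimeter=6.304

Straddling triangles (8 of 12):
  (v1,v0,v3) [+-+] → (0.5392, 0, 0)–(0.5392, 0.933965, 0)  len=0.9340
  (v1,v3,v2) [++-] → (0.5392, 0.933965, 0.373731)–(0.5392, 0, 1.79687)  len=1.7022
  (v3,v0,v4) [+--] → (0.5392, 0.933965, 0)–(0.5392, 1.0566, 0)  len=0.1226
  (v3,v4,v2) [+--] → (0.5392, 1.0566, 0)–(0.5392, 0.933965, 0.373731)  len=0.3933
  (v6,v0,v7) [--+] → (0.5392, -0.933965, 0)–(0.5392, -1.0566, 0)  len=0.1226
  (v6,v7,v2) [-+-] → (0.5392, -1.0566, 0)–(0.5392, -0.933965, 0.373731)  len=0.3933
  (v7,v0,v1) [+-+] → (0.5392, -0.933965, 0)–(0.5392, 0, 0)  len=0.9340
  (v7,v1,v2) [++-] → (0.5392, 0, 1.79687)–(0.5392, -0.933965, 0.373731)  len=1.7022

Chained into 1 loop(s):
  loop 1: 8 segments, perimeter = 6.3043
Total perimeter = 6.304


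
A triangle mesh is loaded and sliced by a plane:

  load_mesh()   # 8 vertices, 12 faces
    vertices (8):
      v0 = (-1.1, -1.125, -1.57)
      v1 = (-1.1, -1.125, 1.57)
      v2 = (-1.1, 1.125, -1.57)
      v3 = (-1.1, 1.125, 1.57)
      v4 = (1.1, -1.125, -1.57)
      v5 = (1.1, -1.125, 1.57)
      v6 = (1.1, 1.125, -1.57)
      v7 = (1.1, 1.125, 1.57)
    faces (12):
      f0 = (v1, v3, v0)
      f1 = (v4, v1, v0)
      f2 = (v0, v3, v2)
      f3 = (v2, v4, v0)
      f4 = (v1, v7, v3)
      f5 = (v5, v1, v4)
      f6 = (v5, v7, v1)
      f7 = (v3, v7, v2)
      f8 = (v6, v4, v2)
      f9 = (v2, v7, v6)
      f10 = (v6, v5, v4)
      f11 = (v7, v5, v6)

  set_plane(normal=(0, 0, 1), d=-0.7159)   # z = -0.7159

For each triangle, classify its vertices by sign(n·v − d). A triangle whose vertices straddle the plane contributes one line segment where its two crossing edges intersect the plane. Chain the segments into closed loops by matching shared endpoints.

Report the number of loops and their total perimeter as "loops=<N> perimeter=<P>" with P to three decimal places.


Straddling triangles (8 of 12):
  (v1,v3,v0) [++-] → (-1.1, -0.512986, -0.7159)–(-1.1, -1.125, -0.7159)  len=0.6120
  (v4,v1,v0) [-+-] → (0.501586, -1.125, -0.7159)–(-1.1, -1.125, -0.7159)  len=1.6016
  (v0,v3,v2) [-+-] → (-1.1, -0.512986, -0.7159)–(-1.1, 1.125, -0.7159)  len=1.6380
  (v5,v1,v4) [++-] → (0.501586, -1.125, -0.7159)–(1.1, -1.125, -0.7159)  len=0.5984
  (v3,v7,v2) [++-] → (-0.501586, 1.125, -0.7159)–(-1.1, 1.125, -0.7159)  len=0.5984
  (v2,v7,v6) [-+-] → (-0.501586, 1.125, -0.7159)–(1.1, 1.125, -0.7159)  len=1.6016
  (v6,v5,v4) [-+-] → (1.1, 0.512986, -0.7159)–(1.1, -1.125, -0.7159)  len=1.6380
  (v7,v5,v6) [++-] → (1.1, 0.512986, -0.7159)–(1.1, 1.125, -0.7159)  len=0.6120

Chained into 1 loop(s):
  loop 1: 8 segments, perimeter = 8.9000
Total perimeter = 8.900

loops=1 perimeter=8.900


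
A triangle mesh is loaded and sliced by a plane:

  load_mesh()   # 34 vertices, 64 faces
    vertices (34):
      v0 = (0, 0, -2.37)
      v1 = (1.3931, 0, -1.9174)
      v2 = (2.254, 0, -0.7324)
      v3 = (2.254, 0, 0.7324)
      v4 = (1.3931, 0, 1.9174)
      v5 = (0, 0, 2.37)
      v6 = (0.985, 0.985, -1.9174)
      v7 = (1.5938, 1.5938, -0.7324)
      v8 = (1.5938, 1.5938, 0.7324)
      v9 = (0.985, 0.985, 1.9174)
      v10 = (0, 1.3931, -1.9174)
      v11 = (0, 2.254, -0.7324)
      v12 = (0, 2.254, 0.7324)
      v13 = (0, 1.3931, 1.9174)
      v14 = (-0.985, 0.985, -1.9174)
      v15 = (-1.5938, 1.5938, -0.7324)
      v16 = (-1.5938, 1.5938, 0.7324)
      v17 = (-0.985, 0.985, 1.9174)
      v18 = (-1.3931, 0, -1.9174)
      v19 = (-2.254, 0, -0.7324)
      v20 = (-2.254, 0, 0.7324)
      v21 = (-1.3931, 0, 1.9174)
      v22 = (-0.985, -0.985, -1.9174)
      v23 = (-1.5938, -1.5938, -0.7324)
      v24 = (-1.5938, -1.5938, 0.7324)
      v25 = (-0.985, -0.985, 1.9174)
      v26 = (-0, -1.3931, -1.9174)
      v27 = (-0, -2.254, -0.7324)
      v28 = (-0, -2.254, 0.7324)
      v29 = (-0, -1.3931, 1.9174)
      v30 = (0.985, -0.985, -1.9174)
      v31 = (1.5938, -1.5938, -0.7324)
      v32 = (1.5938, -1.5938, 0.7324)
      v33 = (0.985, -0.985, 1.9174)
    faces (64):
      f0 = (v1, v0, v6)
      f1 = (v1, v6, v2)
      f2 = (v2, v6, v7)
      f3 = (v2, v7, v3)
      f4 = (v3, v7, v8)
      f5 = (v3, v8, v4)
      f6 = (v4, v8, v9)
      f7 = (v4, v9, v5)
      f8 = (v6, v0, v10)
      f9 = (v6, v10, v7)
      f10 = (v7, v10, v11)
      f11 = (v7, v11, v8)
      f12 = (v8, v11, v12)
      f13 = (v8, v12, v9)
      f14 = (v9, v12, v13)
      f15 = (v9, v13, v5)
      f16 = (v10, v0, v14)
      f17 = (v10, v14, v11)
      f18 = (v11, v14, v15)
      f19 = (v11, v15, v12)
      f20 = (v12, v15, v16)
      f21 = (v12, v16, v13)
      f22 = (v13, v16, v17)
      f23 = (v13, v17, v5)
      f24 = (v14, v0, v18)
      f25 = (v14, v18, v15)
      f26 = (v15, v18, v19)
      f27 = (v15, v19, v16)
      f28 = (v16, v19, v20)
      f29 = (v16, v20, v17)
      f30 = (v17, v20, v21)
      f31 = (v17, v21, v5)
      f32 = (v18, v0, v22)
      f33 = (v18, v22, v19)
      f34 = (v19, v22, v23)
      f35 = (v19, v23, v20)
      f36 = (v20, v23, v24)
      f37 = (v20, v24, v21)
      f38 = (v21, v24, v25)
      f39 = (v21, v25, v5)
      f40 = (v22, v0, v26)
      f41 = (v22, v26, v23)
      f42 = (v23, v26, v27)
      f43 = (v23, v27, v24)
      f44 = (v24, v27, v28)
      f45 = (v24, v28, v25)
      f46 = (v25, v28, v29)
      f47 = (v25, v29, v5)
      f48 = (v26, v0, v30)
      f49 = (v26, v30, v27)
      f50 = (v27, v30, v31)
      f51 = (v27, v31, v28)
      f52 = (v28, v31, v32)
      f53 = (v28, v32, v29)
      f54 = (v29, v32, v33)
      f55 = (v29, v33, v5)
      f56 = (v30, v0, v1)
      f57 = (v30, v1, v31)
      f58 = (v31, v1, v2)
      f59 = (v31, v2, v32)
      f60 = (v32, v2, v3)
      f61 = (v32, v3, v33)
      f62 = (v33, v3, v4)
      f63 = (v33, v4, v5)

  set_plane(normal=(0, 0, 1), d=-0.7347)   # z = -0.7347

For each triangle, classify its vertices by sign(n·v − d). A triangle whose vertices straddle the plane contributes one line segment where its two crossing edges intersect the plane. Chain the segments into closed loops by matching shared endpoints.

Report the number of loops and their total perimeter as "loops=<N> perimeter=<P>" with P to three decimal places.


Straddling triangles (16 of 64):
  (v1,v6,v2) [--+] → (2.25154, 0.00191181, -0.7347)–(2.25233, 0, -0.7347)  len=0.0021
  (v2,v6,v7) [+-+] → (2.25154, 0.00191181, -0.7347)–(1.59262, 1.59262, -0.7347)  len=1.7218
  (v6,v10,v7) [--+] → (1.59071, 1.59341, -0.7347)–(1.59262, 1.59262, -0.7347)  len=0.0021
  (v7,v10,v11) [+-+] → (1.59071, 1.59341, -0.7347)–(0, 2.25233, -0.7347)  len=1.7218
  (v10,v14,v11) [--+] → (-0.00191181, 2.25154, -0.7347)–(0, 2.25233, -0.7347)  len=0.0021
  (v11,v14,v15) [+-+] → (-0.00191181, 2.25154, -0.7347)–(-1.59262, 1.59262, -0.7347)  len=1.7218
  (v14,v18,v15) [--+] → (-1.59341, 1.59071, -0.7347)–(-1.59262, 1.59262, -0.7347)  len=0.0021
  (v15,v18,v19) [+-+] → (-1.59341, 1.59071, -0.7347)–(-2.25233, 0, -0.7347)  len=1.7218
  (v18,v22,v19) [--+] → (-2.25154, -0.00191181, -0.7347)–(-2.25233, 0, -0.7347)  len=0.0021
  (v19,v22,v23) [+-+] → (-2.25154, -0.00191181, -0.7347)–(-1.59262, -1.59262, -0.7347)  len=1.7218
  (v22,v26,v23) [--+] → (-1.59071, -1.59341, -0.7347)–(-1.59262, -1.59262, -0.7347)  len=0.0021
  (v23,v26,v27) [+-+] → (-1.59071, -1.59341, -0.7347)–(0, -2.25233, -0.7347)  len=1.7218
  (v26,v30,v27) [--+] → (0.00191181, -2.25154, -0.7347)–(0, -2.25233, -0.7347)  len=0.0021
  (v27,v30,v31) [+-+] → (0.00191181, -2.25154, -0.7347)–(1.59262, -1.59262, -0.7347)  len=1.7218
  (v30,v1,v31) [--+] → (1.59341, -1.59071, -0.7347)–(1.59262, -1.59262, -0.7347)  len=0.0021
  (v31,v1,v2) [+-+] → (1.59341, -1.59071, -0.7347)–(2.25233, 0, -0.7347)  len=1.7218

Chained into 1 loop(s):
  loop 1: 16 segments, perimeter = 13.7908
Total perimeter = 13.791

loops=1 perimeter=13.791


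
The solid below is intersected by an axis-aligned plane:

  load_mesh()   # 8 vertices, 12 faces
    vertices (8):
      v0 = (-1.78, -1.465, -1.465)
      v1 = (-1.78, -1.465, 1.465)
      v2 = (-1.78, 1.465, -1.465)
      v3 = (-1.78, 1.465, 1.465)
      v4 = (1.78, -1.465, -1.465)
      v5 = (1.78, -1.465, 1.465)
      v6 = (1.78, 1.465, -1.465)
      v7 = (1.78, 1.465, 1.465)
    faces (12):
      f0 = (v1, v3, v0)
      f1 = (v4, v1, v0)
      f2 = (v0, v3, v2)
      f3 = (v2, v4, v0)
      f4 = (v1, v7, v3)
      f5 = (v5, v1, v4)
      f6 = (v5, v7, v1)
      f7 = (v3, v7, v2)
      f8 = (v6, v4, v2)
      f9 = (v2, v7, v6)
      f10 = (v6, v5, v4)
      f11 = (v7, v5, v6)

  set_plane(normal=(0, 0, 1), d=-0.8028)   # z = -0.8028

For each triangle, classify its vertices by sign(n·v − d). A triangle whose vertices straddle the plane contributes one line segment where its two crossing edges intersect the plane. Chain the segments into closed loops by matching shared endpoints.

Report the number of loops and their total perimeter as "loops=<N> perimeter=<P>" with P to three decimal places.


Straddling triangles (8 of 12):
  (v1,v3,v0) [++-] → (-1.78, -0.8028, -0.8028)–(-1.78, -1.465, -0.8028)  len=0.6622
  (v4,v1,v0) [-+-] → (0.975416, -1.465, -0.8028)–(-1.78, -1.465, -0.8028)  len=2.7554
  (v0,v3,v2) [-+-] → (-1.78, -0.8028, -0.8028)–(-1.78, 1.465, -0.8028)  len=2.2678
  (v5,v1,v4) [++-] → (0.975416, -1.465, -0.8028)–(1.78, -1.465, -0.8028)  len=0.8046
  (v3,v7,v2) [++-] → (-0.975416, 1.465, -0.8028)–(-1.78, 1.465, -0.8028)  len=0.8046
  (v2,v7,v6) [-+-] → (-0.975416, 1.465, -0.8028)–(1.78, 1.465, -0.8028)  len=2.7554
  (v6,v5,v4) [-+-] → (1.78, 0.8028, -0.8028)–(1.78, -1.465, -0.8028)  len=2.2678
  (v7,v5,v6) [++-] → (1.78, 0.8028, -0.8028)–(1.78, 1.465, -0.8028)  len=0.6622

Chained into 1 loop(s):
  loop 1: 8 segments, perimeter = 12.9800
Total perimeter = 12.980

loops=1 perimeter=12.980


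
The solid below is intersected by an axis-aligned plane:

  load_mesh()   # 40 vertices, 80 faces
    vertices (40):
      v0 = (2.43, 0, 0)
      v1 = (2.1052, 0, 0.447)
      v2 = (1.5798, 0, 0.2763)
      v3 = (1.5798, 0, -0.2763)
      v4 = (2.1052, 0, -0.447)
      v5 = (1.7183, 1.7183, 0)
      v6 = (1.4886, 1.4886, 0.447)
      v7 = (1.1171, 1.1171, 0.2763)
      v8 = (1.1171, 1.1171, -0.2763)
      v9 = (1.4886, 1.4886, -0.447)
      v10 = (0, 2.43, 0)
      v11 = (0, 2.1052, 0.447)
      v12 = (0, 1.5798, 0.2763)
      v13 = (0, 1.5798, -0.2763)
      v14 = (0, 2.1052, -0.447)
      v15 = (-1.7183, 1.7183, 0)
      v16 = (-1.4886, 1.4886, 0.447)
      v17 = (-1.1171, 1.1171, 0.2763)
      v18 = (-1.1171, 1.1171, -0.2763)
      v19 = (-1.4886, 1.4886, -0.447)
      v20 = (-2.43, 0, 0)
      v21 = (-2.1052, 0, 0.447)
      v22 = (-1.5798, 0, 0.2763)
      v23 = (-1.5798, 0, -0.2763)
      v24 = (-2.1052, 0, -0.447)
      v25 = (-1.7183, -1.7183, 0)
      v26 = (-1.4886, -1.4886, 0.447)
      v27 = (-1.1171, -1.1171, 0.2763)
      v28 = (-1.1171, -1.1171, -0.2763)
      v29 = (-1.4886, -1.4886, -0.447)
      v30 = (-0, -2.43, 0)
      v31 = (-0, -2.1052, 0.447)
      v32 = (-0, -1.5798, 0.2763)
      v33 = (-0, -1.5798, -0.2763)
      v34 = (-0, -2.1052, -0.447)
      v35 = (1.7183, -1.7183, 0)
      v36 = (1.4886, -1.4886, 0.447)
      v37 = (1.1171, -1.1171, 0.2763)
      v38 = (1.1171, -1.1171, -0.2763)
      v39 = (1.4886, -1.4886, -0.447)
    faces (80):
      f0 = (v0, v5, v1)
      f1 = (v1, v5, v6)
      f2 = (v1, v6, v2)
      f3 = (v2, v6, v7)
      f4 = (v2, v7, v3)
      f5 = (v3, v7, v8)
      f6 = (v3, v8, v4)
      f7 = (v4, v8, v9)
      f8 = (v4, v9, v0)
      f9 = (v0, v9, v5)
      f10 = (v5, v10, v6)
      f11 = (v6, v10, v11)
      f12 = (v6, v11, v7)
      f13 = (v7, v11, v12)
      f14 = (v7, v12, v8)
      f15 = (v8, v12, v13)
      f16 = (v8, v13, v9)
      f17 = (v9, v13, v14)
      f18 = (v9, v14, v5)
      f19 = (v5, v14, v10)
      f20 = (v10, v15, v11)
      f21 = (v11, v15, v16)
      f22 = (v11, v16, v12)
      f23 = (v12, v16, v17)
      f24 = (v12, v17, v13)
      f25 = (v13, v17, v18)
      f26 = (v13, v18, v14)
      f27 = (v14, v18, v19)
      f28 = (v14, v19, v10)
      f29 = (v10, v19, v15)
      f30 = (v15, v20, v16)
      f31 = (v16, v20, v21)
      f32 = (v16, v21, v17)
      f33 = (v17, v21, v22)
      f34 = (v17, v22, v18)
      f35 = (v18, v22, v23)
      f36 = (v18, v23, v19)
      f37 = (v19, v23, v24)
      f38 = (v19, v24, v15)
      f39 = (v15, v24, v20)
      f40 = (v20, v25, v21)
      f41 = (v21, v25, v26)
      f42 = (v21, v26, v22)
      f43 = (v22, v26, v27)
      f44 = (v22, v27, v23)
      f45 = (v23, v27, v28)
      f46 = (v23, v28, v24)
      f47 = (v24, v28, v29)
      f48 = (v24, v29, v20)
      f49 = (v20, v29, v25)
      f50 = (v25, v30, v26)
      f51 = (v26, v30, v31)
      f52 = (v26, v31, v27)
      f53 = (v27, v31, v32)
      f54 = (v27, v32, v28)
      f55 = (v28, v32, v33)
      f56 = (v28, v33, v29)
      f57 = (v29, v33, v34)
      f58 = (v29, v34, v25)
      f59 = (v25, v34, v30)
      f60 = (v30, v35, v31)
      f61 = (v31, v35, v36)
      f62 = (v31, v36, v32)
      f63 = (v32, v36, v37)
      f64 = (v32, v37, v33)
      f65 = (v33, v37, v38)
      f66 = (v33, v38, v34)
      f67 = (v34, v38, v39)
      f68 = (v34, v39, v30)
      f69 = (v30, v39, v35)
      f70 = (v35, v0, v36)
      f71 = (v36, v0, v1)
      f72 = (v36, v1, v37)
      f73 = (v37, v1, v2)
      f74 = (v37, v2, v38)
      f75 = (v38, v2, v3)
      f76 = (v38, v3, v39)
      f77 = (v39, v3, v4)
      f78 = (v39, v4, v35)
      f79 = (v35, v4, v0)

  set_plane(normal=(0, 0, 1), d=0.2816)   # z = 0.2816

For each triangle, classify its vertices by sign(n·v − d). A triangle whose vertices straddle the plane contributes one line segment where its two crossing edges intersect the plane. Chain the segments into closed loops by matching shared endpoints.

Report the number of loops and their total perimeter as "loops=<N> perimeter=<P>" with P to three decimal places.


loops=2 perimeter=23.399

Straddling triangles (32 of 80):
  (v0,v5,v1) [--+] → (1.96204, 0.635809, 0.2816)–(2.22538, 0, 0.2816)  len=0.6882
  (v1,v5,v6) [+-+] → (1.96204, 0.635809, 0.2816)–(1.57359, 1.57359, 0.2816)  len=1.0151
  (v1,v6,v2) [++-] → (1.57697, 0.046219, 0.2816)–(1.59611, 0, 0.2816)  len=0.0500
  (v2,v6,v7) [-+-] → (1.57697, 0.046219, 0.2816)–(1.12863, 1.12863, 0.2816)  len=1.1716
  (v5,v10,v6) [--+] → (0.937785, 1.83694, 0.2816)–(1.57359, 1.57359, 0.2816)  len=0.6882
  (v6,v10,v11) [+-+] → (0.937785, 1.83694, 0.2816)–(0, 2.22538, 0.2816)  len=1.0151
  (v6,v11,v7) [++-] → (1.08242, 1.14778, 0.2816)–(1.12863, 1.12863, 0.2816)  len=0.0500
  (v7,v11,v12) [-+-] → (1.08242, 1.14778, 0.2816)–(0, 1.59611, 0.2816)  len=1.1716
  (v10,v15,v11) [--+] → (-0.635809, 1.96204, 0.2816)–(0, 2.22538, 0.2816)  len=0.6882
  (v11,v15,v16) [+-+] → (-0.635809, 1.96204, 0.2816)–(-1.57359, 1.57359, 0.2816)  len=1.0151
  (v11,v16,v12) [++-] → (-0.046219, 1.57697, 0.2816)–(0, 1.59611, 0.2816)  len=0.0500
  (v12,v16,v17) [-+-] → (-0.046219, 1.57697, 0.2816)–(-1.12863, 1.12863, 0.2816)  len=1.1716
  (v15,v20,v16) [--+] → (-1.83694, 0.937785, 0.2816)–(-1.57359, 1.57359, 0.2816)  len=0.6882
  (v16,v20,v21) [+-+] → (-1.83694, 0.937785, 0.2816)–(-2.22538, 0, 0.2816)  len=1.0151
  (v16,v21,v17) [++-] → (-1.14778, 1.08242, 0.2816)–(-1.12863, 1.12863, 0.2816)  len=0.0500
  (v17,v21,v22) [-+-] → (-1.14778, 1.08242, 0.2816)–(-1.59611, 0, 0.2816)  len=1.1716
  (v20,v25,v21) [--+] → (-1.96204, -0.635809, 0.2816)–(-2.22538, 0, 0.2816)  len=0.6882
  (v21,v25,v26) [+-+] → (-1.96204, -0.635809, 0.2816)–(-1.57359, -1.57359, 0.2816)  len=1.0151
  (v21,v26,v22) [++-] → (-1.57697, -0.046219, 0.2816)–(-1.59611, 0, 0.2816)  len=0.0500
  (v22,v26,v27) [-+-] → (-1.57697, -0.046219, 0.2816)–(-1.12863, -1.12863, 0.2816)  len=1.1716
  (v25,v30,v26) [--+] → (-0.937785, -1.83694, 0.2816)–(-1.57359, -1.57359, 0.2816)  len=0.6882
  (v26,v30,v31) [+-+] → (-0.937785, -1.83694, 0.2816)–(0, -2.22538, 0.2816)  len=1.0151
  (v26,v31,v27) [++-] → (-1.08242, -1.14778, 0.2816)–(-1.12863, -1.12863, 0.2816)  len=0.0500
  (v27,v31,v32) [-+-] → (-1.08242, -1.14778, 0.2816)–(0, -1.59611, 0.2816)  len=1.1716
  (v30,v35,v31) [--+] → (0.635809, -1.96204, 0.2816)–(0, -2.22538, 0.2816)  len=0.6882
  (v31,v35,v36) [+-+] → (0.635809, -1.96204, 0.2816)–(1.57359, -1.57359, 0.2816)  len=1.0151
  (v31,v36,v32) [++-] → (0.046219, -1.57697, 0.2816)–(0, -1.59611, 0.2816)  len=0.0500
  (v32,v36,v37) [-+-] → (0.046219, -1.57697, 0.2816)–(1.12863, -1.12863, 0.2816)  len=1.1716
  (v35,v0,v36) [--+] → (1.83694, -0.937785, 0.2816)–(1.57359, -1.57359, 0.2816)  len=0.6882
  (v36,v0,v1) [+-+] → (1.83694, -0.937785, 0.2816)–(2.22538, 0, 0.2816)  len=1.0151
  (v36,v1,v37) [++-] → (1.14778, -1.08242, 0.2816)–(1.12863, -1.12863, 0.2816)  len=0.0500
  (v37,v1,v2) [-+-] → (1.14778, -1.08242, 0.2816)–(1.59611, 0, 0.2816)  len=1.1716

Chained into 2 loop(s):
  loop 1: 16 segments, perimeter = 13.6259
  loop 2: 16 segments, perimeter = 9.7729
Total perimeter = 23.399
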